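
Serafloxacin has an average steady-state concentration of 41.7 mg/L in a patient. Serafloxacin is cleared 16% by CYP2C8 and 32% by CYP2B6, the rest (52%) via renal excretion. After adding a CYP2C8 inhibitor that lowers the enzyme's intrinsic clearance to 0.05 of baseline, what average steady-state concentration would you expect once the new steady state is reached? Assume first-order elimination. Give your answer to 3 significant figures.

CYP2C8: 0.16 × 0.05 = 0.008
CYP2B6: 0.32 (unchanged)
Other: 0.52 (unchanged)
CL_new/CL_old = 0.008 + 0.32 + 0.52 = 0.848.
New average steady-state concentration = baseline ÷ relative clearance = 41.7 / 0.848 = 49.2 mg/L.

49.2 mg/L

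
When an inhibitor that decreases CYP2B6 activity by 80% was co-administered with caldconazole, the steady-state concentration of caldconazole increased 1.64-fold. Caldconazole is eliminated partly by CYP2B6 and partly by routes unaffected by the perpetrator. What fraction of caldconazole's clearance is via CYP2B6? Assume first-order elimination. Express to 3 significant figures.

Let x = fm,CYP2B6. Because steady-state concentration ∝ 1/CL, relative clearance fell to 1/1.64 = 0.6098.
Only the CYP2B6 route changed, so 0.6098 = x·0.2 + (1 − x), giving x = 0.488.

0.488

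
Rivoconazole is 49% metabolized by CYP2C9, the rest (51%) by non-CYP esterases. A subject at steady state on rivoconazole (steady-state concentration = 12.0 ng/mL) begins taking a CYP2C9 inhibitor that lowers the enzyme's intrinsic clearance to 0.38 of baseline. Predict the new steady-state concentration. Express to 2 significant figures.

The CYP2C9 pathway (49% of clearance) drops to 0.38× activity: 0.49 × 0.38 = 0.1862.
The remaining 51% of clearance is unaffected.
New clearance relative to baseline: 0.1862 + 0.51 = 0.6962.
New steady-state concentration = baseline ÷ relative clearance = 12.0 / 0.6962 = 17 ng/mL.

17 ng/mL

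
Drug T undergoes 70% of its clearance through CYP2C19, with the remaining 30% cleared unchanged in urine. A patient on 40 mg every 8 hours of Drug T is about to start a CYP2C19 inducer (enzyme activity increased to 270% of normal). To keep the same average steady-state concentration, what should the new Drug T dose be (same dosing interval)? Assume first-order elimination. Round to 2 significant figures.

The CYP2C19 pathway (70% of clearance) rises to 2.7× activity: 0.7 × 2.7 = 1.89.
Non-CYP routes (30%) are unchanged.
CL_new/CL_old = 1.89 + 0.3 = 2.19.
To maintain the same steady-state level, dose must scale with clearance: new dose = 40 × 2.19 = 88 mg.

88 mg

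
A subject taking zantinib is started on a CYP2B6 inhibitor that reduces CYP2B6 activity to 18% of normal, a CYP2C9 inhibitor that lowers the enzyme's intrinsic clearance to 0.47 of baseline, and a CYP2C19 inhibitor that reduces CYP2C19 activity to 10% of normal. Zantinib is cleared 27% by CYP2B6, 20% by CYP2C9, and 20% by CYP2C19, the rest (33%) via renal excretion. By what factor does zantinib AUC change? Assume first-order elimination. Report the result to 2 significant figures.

2.0

CYP2B6: 0.27 × 0.18 = 0.0486
CYP2C9: 0.2 × 0.47 = 0.094
CYP2C19: 0.2 × 0.1 = 0.02
Other: 0.33 (unchanged)
Relative clearance = 0.0486 + 0.094 + 0.02 + 0.33 = 0.4926.
Because AUC varies inversely with clearance, the combined effect is 1 / 0.4926 = 2.0.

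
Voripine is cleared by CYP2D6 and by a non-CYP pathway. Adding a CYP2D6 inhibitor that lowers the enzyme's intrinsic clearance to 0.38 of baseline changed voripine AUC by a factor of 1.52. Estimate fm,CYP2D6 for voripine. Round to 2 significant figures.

CL'/CL = 1 / 1.52 = 0.6579
0.38·fm + (1 − fm) = 0.6579
fm = (0.6579 − 1) / (0.38 − 1) = 0.55

0.55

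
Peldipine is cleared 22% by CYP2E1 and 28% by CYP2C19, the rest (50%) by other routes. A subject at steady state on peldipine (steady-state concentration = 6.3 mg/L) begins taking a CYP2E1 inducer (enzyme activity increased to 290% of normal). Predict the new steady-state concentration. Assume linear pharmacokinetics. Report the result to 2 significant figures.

4.4 mg/L

The CYP2E1 pathway (22% of clearance) is boosted to 2.9× activity: 0.22 × 2.9 = 0.638.
CYP2C19 (28%) and the residual 50% are unaffected.
New clearance relative to baseline: 0.638 + 0.28 + 0.5 = 1.418.
Steady-state concentration ∝ 1/CL, so new value = 6.3 / 1.418 = 4.4 mg/L.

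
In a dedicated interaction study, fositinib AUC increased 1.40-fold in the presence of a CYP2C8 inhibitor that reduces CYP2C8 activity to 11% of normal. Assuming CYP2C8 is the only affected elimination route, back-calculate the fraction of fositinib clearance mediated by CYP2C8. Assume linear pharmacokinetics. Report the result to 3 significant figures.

0.321

Let x = fm,CYP2C8. Because AUC ∝ 1/CL, relative clearance fell to 1/1.40 = 0.7143.
Setting x·0.11 + (1 − x) = 0.7143 and solving: x = (0.7143 − 1)/(0.11 − 1) = 0.321.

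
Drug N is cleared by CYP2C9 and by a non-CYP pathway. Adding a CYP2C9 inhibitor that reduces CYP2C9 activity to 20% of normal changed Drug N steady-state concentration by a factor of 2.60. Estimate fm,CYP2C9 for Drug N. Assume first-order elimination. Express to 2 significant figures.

0.77

Let x = fm,CYP2C9. Because steady-state concentration ∝ 1/CL, relative clearance fell to 1/2.60 = 0.3846.
Setting x·0.2 + (1 − x) = 0.3846 and solving: x = (0.3846 − 1)/(0.2 − 1) = 0.77.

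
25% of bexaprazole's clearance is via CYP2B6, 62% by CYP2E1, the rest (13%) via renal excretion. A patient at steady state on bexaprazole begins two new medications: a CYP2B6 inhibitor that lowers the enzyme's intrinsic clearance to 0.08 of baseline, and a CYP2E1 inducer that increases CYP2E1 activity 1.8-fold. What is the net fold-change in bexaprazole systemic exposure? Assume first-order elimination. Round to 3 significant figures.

The CYP2B6 pathway (25% of clearance) falls to 0.08× activity: 0.25 × 0.08 = 0.02.
The CYP2E1 pathway (62% of clearance) increases to 1.8× activity: 0.62 × 1.8 = 1.116.
Non-CYP routes (13%) are unchanged.
CL_new/CL_old = 0.02 + 1.116 + 0.13 = 1.266.
Net systemic exposure ratio = 1 / 1.266 = 0.790.

0.790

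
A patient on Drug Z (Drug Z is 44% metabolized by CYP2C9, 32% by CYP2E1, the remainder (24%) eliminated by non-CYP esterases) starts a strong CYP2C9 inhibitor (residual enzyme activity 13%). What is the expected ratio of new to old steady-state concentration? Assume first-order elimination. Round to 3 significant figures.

1.62

The CYP2C9 pathway (44% of clearance) is reduced to 0.13× activity: 0.44 × 0.13 = 0.0572.
CYP2E1 (32%) and the residual 24% are unaffected.
Relative clearance = 0.0572 + 0.32 + 0.24 = 0.6172.
Since steady-state concentration ∝ 1/CL, the ratio is 1 / 0.6172 = 1.62.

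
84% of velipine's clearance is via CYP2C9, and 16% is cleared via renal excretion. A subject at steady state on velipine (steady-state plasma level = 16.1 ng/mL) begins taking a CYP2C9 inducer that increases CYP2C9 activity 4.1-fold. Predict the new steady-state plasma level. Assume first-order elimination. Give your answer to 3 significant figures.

4.47 ng/mL

The CYP2C9 pathway (84% of clearance) increases to 4.1× activity: 0.84 × 4.1 = 3.444.
The remaining 16% of clearance is unaffected.
Relative clearance = 3.444 + 0.16 = 3.604.
New steady-state plasma level = baseline ÷ relative clearance = 16.1 / 3.604 = 4.47 ng/mL.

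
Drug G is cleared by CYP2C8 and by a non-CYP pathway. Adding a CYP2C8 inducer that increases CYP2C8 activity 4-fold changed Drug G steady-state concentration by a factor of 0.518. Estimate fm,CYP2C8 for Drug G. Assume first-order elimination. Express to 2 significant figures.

0.31

CL'/CL = 1 / 0.518 = 1.931
4·fm + (1 − fm) = 1.931
fm = (1.931 − 1) / (4 − 1) = 0.31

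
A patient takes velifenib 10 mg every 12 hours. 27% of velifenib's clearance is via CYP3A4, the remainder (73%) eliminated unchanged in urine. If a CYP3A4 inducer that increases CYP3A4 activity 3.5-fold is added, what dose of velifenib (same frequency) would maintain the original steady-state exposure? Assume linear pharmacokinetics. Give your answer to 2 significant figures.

17 mg

CYP3A4: 0.27 × 3.5 = 0.945
Other: 0.73 (unchanged)
New clearance relative to baseline: 0.945 + 0.73 = 1.675.
Exposure is unchanged when dose changes in proportion to clearance. New dose = 10 mg × 1.675 = 17 mg.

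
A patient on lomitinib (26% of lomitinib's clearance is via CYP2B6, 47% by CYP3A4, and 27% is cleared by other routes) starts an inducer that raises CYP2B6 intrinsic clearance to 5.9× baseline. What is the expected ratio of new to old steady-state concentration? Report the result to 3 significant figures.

The CYP2B6 pathway (26% of clearance) rises to 5.9× activity: 0.26 × 5.9 = 1.534.
CYP3A4 (47%) and the residual 27% are unaffected.
CL_new/CL_old = 1.534 + 0.47 + 0.27 = 2.274.
Steady-state concentration ratio = CL_old/CL_new = 1 / 2.274 = 0.440.

0.440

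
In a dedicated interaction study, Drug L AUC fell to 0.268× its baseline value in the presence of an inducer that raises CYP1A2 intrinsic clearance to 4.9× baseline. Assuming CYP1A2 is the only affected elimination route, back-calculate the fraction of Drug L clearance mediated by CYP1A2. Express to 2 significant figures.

Call the CYP1A2 fraction fm. After the interaction, CL_new/CL_old = fm × 4.9 + (1 − fm).
AUC ratio = 1 / (new CL fraction), so new CL fraction = 1 / 0.268 = 3.731.
fm × 4.9 + 1 − fm = 3.731  ⇒  fm × (4.9 − 1) = 2.731  ⇒  fm = 0.70.

0.70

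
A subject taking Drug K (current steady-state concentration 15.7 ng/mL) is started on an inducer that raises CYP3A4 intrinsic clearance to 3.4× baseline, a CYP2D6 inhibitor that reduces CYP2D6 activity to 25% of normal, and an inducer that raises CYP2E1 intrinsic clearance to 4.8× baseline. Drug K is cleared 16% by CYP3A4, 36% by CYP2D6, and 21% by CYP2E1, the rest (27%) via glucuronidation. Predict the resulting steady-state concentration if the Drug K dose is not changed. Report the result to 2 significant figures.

8.2 ng/mL

CYP3A4: 0.16 × 3.4 = 0.544
CYP2D6: 0.36 × 0.25 = 0.09
CYP2E1: 0.21 × 4.8 = 1.008
Other: 0.27 (unchanged)
CL_new/CL_old = 0.544 + 0.09 + 1.008 + 0.27 = 1.912.
New steady-state concentration = 15.7 / 1.912 = 8.2 ng/mL (concentration scales inversely with clearance).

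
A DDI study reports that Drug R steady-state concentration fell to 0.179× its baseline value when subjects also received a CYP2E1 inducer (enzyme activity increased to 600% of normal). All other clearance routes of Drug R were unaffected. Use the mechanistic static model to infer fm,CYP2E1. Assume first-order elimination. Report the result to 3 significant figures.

0.917

Let fm be the CYP2E1 fraction. New clearance relative to baseline = fm × 6 + (1 − fm).
Steady-state concentration ratio = 1 / (new CL fraction), so new CL fraction = 1 / 0.179 = 5.587.
fm × 6 + 1 − fm = 5.587  ⇒  fm × (6 − 1) = 4.587  ⇒  fm = 0.917.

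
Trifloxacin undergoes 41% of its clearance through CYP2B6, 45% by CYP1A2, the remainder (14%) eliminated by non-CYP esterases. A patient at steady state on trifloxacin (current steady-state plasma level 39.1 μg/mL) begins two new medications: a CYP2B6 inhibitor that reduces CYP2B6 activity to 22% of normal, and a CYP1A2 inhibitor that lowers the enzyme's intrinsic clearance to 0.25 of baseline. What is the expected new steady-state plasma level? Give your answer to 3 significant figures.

114 μg/mL

The CYP2B6 pathway (41% of clearance) drops to 0.22× activity: 0.41 × 0.22 = 0.0902.
The CYP1A2 pathway (45% of clearance) drops to 0.25× activity: 0.45 × 0.25 = 0.1125.
Non-CYP routes (14%) are unchanged.
New clearance relative to baseline: 0.0902 + 0.1125 + 0.14 = 0.3427.
Steady-state plasma level ∝ 1/CL: new value = 39.1 / 0.3427 = 114 μg/mL.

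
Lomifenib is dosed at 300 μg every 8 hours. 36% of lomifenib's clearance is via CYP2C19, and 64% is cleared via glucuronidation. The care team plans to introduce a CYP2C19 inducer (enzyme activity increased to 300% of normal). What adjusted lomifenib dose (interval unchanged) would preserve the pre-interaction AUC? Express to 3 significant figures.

516 μg

CYP2C19: 0.36 × 3 = 1.08
Other: 0.64 (unchanged)
CL_new/CL_old = 1.08 + 0.64 = 1.72.
To maintain the same steady-state level, dose must scale with clearance: new dose = 300 × 1.72 = 516 μg.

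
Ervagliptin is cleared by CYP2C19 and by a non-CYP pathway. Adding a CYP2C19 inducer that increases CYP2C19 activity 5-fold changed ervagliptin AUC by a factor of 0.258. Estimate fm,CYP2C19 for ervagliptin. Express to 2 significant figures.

Let x = fm,CYP2C19. Because AUC ∝ 1/CL, relative clearance rose to 1/0.258 = 3.876.
Setting x·5 + (1 − x) = 3.876 and solving: x = (3.876 − 1)/(5 − 1) = 0.72.

0.72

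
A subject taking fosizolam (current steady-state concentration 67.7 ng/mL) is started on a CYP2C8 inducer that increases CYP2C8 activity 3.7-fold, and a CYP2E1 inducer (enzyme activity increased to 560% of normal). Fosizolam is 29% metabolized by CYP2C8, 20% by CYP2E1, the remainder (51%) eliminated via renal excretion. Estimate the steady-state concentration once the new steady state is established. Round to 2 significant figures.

25 ng/mL

CYP2C8: 0.29 × 3.7 = 1.073
CYP2E1: 0.2 × 5.6 = 1.12
Other: 0.51 (unchanged)
New clearance relative to baseline: 1.073 + 1.12 + 0.51 = 2.703.
New steady-state concentration = 67.7 / 2.703 = 25 ng/mL (concentration scales inversely with clearance).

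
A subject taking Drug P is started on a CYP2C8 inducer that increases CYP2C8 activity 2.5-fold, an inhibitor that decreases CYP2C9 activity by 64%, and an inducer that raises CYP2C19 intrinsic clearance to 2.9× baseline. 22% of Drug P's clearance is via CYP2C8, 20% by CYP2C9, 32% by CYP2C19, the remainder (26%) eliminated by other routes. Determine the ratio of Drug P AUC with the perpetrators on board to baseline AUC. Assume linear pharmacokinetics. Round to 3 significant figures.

The CYP2C8 pathway (22% of clearance) is boosted to 2.5× activity: 0.22 × 2.5 = 0.55.
The CYP2C9 pathway (20% of clearance) drops to 0.36× activity: 0.2 × 0.36 = 0.072.
The CYP2C19 pathway (32% of clearance) increases to 2.9× activity: 0.32 × 2.9 = 0.928.
Non-CYP routes (26%) are unchanged.
Relative clearance = 0.55 + 0.072 + 0.928 + 0.26 = 1.81.
Because AUC varies inversely with clearance, the combined effect is 1 / 1.81 = 0.552.

0.552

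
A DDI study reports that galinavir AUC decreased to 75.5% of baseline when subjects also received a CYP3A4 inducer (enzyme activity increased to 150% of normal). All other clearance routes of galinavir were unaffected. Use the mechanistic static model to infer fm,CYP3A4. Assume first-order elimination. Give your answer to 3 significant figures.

Let fm be the CYP3A4 fraction. New clearance relative to baseline = fm × 1.5 + (1 − fm).
AUC ratio = 1 / (new CL fraction), so new CL fraction = 1 / 0.755 = 1.325.
fm × 1.5 + 1 − fm = 1.325  ⇒  fm × (1.5 − 1) = 0.3245  ⇒  fm = 0.649.

0.649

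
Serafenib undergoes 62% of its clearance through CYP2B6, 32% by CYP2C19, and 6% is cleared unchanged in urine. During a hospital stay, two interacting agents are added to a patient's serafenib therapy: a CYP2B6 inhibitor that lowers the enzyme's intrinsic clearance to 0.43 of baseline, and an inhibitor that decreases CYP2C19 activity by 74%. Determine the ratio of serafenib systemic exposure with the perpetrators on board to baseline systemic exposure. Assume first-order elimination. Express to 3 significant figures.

2.44

The CYP2B6 pathway (62% of clearance) drops to 0.43× activity: 0.62 × 0.43 = 0.2666.
The CYP2C19 pathway (32% of clearance) drops to 0.26× activity: 0.32 × 0.26 = 0.0832.
The remaining 6% of clearance is unaffected.
Relative clearance = 0.2666 + 0.0832 + 0.06 = 0.4098.
Systemic exposure ∝ 1/CL: fold-change = 1 / 0.4098 = 2.44.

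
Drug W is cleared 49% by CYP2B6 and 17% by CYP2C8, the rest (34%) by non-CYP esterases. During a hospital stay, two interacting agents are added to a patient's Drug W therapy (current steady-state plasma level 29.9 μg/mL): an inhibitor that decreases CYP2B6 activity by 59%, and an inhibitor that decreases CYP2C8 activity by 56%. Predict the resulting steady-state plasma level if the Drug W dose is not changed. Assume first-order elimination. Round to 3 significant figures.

48.6 μg/mL

The CYP2B6 pathway (49% of clearance) falls to 0.41× activity: 0.49 × 0.41 = 0.2009.
The CYP2C8 pathway (17% of clearance) drops to 0.44× activity: 0.17 × 0.44 = 0.0748.
The remaining 34% of clearance is unaffected.
Relative clearance = 0.2009 + 0.0748 + 0.34 = 0.6157.
Dividing the baseline by the relative clearance: 29.9 / 0.6157 = 48.6 μg/mL.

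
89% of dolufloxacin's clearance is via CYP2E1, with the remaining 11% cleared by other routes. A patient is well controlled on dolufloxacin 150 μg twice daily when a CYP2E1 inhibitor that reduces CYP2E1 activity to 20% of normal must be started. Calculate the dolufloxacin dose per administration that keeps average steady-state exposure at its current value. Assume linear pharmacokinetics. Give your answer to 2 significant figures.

The CYP2E1 pathway (89% of clearance) falls to 0.2× activity: 0.89 × 0.2 = 0.178.
The remaining 11% of clearance is unaffected.
Relative clearance = 0.178 + 0.11 = 0.288.
To maintain the same steady-state level, dose must scale with clearance: new dose = 150 × 0.288 = 43 μg.

43 μg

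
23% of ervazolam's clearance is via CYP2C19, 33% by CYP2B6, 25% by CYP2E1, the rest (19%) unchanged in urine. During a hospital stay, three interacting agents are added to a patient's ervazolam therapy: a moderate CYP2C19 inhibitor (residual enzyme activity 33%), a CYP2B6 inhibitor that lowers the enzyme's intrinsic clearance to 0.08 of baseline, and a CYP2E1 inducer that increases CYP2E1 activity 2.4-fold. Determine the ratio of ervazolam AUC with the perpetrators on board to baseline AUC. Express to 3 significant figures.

The CYP2C19 pathway (23% of clearance) is reduced to 0.33× activity: 0.23 × 0.33 = 0.0759.
The CYP2B6 pathway (33% of clearance) drops to 0.08× activity: 0.33 × 0.08 = 0.0264.
The CYP2E1 pathway (25% of clearance) rises to 2.4× activity: 0.25 × 2.4 = 0.6.
The remaining 19% of clearance is unaffected.
New clearance relative to baseline: 0.0759 + 0.0264 + 0.6 + 0.19 = 0.8923.
Net AUC ratio = 1 / 0.8923 = 1.12.

1.12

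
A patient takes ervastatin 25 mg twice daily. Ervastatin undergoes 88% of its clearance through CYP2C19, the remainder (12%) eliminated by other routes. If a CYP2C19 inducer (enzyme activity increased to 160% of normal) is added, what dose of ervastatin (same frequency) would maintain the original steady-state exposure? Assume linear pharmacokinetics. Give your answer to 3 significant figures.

The CYP2C19 pathway (88% of clearance) is boosted to 1.6× activity: 0.88 × 1.6 = 1.408.
The remaining 12% of clearance is unaffected.
Relative clearance = 1.408 + 0.12 = 1.528.
To maintain the same steady-state level, dose must scale with clearance: new dose = 25 × 1.528 = 38.2 mg.

38.2 mg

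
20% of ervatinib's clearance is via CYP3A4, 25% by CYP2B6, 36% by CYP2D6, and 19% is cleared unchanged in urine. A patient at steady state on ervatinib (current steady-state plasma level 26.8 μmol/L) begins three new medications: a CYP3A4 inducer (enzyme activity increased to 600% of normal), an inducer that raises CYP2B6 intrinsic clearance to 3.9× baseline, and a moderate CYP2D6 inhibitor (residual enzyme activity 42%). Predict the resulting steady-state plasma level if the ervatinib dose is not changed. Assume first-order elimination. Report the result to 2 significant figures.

The CYP3A4 pathway (20% of clearance) rises to 6× activity: 0.2 × 6 = 1.2.
The CYP2B6 pathway (25% of clearance) is boosted to 3.9× activity: 0.25 × 3.9 = 0.975.
The CYP2D6 pathway (36% of clearance) is reduced to 0.42× activity: 0.36 × 0.42 = 0.1512.
Non-CYP routes (19%) are unchanged.
Relative clearance = 1.2 + 0.975 + 0.1512 + 0.19 = 2.5162.
Dividing the baseline by the relative clearance: 26.8 / 2.5162 = 11 μmol/L.

11 μmol/L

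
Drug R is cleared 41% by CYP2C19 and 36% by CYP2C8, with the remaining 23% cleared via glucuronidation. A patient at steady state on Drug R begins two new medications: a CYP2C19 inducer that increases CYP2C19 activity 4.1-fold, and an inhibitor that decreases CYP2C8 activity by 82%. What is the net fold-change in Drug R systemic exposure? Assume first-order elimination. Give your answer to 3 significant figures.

CYP2C19: 0.41 × 4.1 = 1.681
CYP2C8: 0.36 × 0.18 = 0.0648
Other: 0.23 (unchanged)
CL_new/CL_old = 1.681 + 0.0648 + 0.23 = 1.9758.
Systemic exposure ∝ 1/CL: fold-change = 1 / 1.9758 = 0.506.

0.506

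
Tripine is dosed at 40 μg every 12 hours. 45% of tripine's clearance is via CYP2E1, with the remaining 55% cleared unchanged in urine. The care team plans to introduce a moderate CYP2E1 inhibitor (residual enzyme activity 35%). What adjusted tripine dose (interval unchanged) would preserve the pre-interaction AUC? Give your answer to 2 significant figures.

28 μg

CYP2E1: 0.45 × 0.35 = 0.1575
Other: 0.55 (unchanged)
New clearance relative to baseline: 0.1575 + 0.55 = 0.7075.
To maintain the same steady-state level, dose must scale with clearance: new dose = 40 × 0.7075 = 28 μg.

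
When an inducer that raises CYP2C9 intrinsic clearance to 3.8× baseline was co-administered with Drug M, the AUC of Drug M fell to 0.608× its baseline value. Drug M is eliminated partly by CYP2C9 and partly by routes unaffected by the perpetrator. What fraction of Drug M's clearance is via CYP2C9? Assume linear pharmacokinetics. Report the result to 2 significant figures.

0.23

CL'/CL = 1 / 0.608 = 1.645
3.8·fm + (1 − fm) = 1.645
fm = (1.645 − 1) / (3.8 − 1) = 0.23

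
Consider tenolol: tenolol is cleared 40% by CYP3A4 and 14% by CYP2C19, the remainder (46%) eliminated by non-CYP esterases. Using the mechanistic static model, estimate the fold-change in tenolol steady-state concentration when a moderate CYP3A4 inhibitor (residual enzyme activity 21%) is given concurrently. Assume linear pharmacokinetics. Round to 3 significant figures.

1.46

The CYP3A4 pathway (40% of clearance) falls to 0.21× activity: 0.4 × 0.21 = 0.084.
CYP2C19 (14%) and the residual 46% are unaffected.
Relative clearance = 0.084 + 0.14 + 0.46 = 0.684.
Since steady-state concentration ∝ 1/CL, the ratio is 1 / 0.684 = 1.46.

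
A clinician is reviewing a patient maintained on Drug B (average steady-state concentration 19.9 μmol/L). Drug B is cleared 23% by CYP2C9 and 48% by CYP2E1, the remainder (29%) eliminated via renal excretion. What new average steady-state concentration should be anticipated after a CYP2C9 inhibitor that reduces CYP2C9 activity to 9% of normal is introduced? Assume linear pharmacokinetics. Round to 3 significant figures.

The CYP2C9 pathway (23% of clearance) drops to 0.09× activity: 0.23 × 0.09 = 0.0207.
CYP2E1 (48%) and the residual 29% are unaffected.
New clearance relative to baseline: 0.0207 + 0.48 + 0.29 = 0.7907.
With dosing unchanged, average steady-state concentration scales as 1/CL: 19.9 / 0.7907 = 25.2 μmol/L.

25.2 μmol/L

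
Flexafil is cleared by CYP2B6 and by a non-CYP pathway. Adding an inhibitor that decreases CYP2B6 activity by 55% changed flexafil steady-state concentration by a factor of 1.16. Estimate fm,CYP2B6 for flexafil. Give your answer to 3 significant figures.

Let fm be the CYP2B6 fraction. New clearance relative to baseline = fm × 0.45 + (1 − fm).
Steady-state concentration ratio = 1 / (new CL fraction), so new CL fraction = 1 / 1.16 = 0.8621.
fm × 0.45 + 1 − fm = 0.8621  ⇒  fm × (0.45 − 1) = −0.1379  ⇒  fm = 0.251.

0.251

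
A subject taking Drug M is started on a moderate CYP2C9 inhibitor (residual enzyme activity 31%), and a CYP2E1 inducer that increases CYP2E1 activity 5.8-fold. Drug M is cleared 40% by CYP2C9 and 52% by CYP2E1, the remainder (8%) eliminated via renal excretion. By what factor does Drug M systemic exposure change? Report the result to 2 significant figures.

0.31

CYP2C9: 0.4 × 0.31 = 0.124
CYP2E1: 0.52 × 5.8 = 3.016
Other: 0.08 (unchanged)
New clearance relative to baseline: 0.124 + 3.016 + 0.08 = 3.22.
Systemic exposure ∝ 1/CL: fold-change = 1 / 3.22 = 0.31.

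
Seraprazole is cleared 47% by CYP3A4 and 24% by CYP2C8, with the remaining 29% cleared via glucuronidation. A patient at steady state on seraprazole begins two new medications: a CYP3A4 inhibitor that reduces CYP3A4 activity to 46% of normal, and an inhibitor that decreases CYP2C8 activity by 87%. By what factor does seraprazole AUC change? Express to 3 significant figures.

1.86

The CYP3A4 pathway (47% of clearance) falls to 0.46× activity: 0.47 × 0.46 = 0.2162.
The CYP2C8 pathway (24% of clearance) drops to 0.13× activity: 0.24 × 0.13 = 0.0312.
Non-CYP routes (29%) are unchanged.
CL_new/CL_old = 0.2162 + 0.0312 + 0.29 = 0.5374.
Net AUC ratio = 1 / 0.5374 = 1.86.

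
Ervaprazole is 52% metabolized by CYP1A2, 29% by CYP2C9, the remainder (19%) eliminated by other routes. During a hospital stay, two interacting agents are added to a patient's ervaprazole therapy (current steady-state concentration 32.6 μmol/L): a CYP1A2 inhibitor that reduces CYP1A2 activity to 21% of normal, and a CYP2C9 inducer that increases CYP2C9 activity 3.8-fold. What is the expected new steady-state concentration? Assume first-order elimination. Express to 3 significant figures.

23.3 μmol/L

The CYP1A2 pathway (52% of clearance) drops to 0.21× activity: 0.52 × 0.21 = 0.1092.
The CYP2C9 pathway (29% of clearance) is boosted to 3.8× activity: 0.29 × 3.8 = 1.102.
Non-CYP routes (19%) are unchanged.
New clearance relative to baseline: 0.1092 + 1.102 + 0.19 = 1.4012.
New steady-state concentration = 32.6 / 1.4012 = 23.3 μmol/L (concentration scales inversely with clearance).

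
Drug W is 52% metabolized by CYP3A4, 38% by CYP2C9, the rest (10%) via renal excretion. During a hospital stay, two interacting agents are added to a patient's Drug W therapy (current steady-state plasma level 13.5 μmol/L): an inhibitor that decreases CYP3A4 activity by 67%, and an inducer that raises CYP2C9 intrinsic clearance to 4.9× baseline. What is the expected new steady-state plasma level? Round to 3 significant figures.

The CYP3A4 pathway (52% of clearance) is reduced to 0.33× activity: 0.52 × 0.33 = 0.1716.
The CYP2C9 pathway (38% of clearance) is boosted to 4.9× activity: 0.38 × 4.9 = 1.862.
Non-CYP routes (10%) are unchanged.
Relative clearance = 0.1716 + 1.862 + 0.1 = 2.1336.
Dividing the baseline by the relative clearance: 13.5 / 2.1336 = 6.33 μmol/L.

6.33 μmol/L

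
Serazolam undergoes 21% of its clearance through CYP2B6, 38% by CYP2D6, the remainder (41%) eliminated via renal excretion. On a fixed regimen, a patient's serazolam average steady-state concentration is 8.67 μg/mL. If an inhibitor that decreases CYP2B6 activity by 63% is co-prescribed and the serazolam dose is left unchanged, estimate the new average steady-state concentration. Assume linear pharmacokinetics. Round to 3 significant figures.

9.99 μg/mL

CYP2B6: 0.21 × 0.37 = 0.0777
CYP2D6: 0.38 (unchanged)
Other: 0.41 (unchanged)
CL_new/CL_old = 0.0777 + 0.38 + 0.41 = 0.8677.
New average steady-state concentration = baseline ÷ relative clearance = 8.67 / 0.8677 = 9.99 μg/mL.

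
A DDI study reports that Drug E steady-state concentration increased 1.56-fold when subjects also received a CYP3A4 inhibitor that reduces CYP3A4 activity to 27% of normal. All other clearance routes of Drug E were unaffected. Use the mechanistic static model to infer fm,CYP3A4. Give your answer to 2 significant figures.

Let fm be the CYP3A4 fraction. New clearance relative to baseline = fm × 0.27 + (1 − fm).
Steady-state concentration ratio = 1 / (new CL fraction), so new CL fraction = 1 / 1.56 = 0.641.
fm × 0.27 + 1 − fm = 0.641  ⇒  fm × (0.27 − 1) = −0.359  ⇒  fm = 0.49.

0.49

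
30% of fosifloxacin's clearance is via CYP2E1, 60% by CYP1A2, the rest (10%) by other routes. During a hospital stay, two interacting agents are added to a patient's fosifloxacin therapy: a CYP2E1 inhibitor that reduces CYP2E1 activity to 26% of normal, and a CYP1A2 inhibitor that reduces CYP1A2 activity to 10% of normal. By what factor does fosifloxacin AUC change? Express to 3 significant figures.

The CYP2E1 pathway (30% of clearance) is reduced to 0.26× activity: 0.3 × 0.26 = 0.078.
The CYP1A2 pathway (60% of clearance) drops to 0.1× activity: 0.6 × 0.1 = 0.06.
The remaining 10% of clearance is unaffected.
CL_new/CL_old = 0.078 + 0.06 + 0.1 = 0.238.
Net AUC ratio = 1 / 0.238 = 4.20.

4.20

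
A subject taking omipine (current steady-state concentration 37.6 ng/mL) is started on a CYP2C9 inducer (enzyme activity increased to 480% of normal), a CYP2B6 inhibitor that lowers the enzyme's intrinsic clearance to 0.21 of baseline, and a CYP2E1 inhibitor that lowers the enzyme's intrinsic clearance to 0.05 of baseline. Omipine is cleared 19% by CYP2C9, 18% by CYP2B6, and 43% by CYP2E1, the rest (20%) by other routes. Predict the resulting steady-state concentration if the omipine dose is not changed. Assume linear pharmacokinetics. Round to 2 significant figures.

32 ng/mL

The CYP2C9 pathway (19% of clearance) rises to 4.8× activity: 0.19 × 4.8 = 0.912.
The CYP2B6 pathway (18% of clearance) drops to 0.21× activity: 0.18 × 0.21 = 0.0378.
The CYP2E1 pathway (43% of clearance) is reduced to 0.05× activity: 0.43 × 0.05 = 0.0215.
Non-CYP routes (20%) are unchanged.
New clearance relative to baseline: 0.912 + 0.0378 + 0.0215 + 0.2 = 1.1713.
Steady-state concentration ∝ 1/CL: new value = 37.6 / 1.1713 = 32 ng/mL.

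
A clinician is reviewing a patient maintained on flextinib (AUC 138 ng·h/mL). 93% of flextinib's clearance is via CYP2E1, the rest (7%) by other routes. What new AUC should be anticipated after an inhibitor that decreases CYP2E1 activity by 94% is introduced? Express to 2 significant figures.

1.1 × 10³ ng·h/mL

The CYP2E1 pathway (93% of clearance) is reduced to 0.06× activity: 0.93 × 0.06 = 0.0558.
Non-CYP routes (7%) are unchanged.
CL_new/CL_old = 0.0558 + 0.07 = 0.1258.
With dosing unchanged, AUC scales as 1/CL: 138 / 0.1258 = 1.1 × 10³ ng·h/mL.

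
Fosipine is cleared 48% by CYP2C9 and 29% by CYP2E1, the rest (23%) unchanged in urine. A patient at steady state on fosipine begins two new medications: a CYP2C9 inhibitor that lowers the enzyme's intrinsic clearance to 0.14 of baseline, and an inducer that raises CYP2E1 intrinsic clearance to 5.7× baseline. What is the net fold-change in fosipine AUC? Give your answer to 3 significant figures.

0.513

The CYP2C9 pathway (48% of clearance) is reduced to 0.14× activity: 0.48 × 0.14 = 0.0672.
The CYP2E1 pathway (29% of clearance) is boosted to 5.7× activity: 0.29 × 5.7 = 1.653.
The remaining 23% of clearance is unaffected.
New clearance relative to baseline: 0.0672 + 1.653 + 0.23 = 1.9502.
AUC ∝ 1/CL: fold-change = 1 / 1.9502 = 0.513.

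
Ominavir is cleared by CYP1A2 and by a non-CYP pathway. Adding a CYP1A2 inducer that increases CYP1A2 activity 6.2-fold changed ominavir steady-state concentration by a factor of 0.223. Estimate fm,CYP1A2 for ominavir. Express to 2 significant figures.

0.67

CL'/CL = 1 / 0.223 = 4.484
6.2·fm + (1 − fm) = 4.484
fm = (4.484 − 1) / (6.2 − 1) = 0.67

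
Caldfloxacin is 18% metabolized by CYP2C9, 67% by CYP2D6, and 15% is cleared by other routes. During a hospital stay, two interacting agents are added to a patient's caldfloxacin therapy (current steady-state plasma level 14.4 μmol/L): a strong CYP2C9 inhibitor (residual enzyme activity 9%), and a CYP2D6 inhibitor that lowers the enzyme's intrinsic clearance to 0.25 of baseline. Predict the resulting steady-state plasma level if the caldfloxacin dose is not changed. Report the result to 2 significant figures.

43 μmol/L

The CYP2C9 pathway (18% of clearance) drops to 0.09× activity: 0.18 × 0.09 = 0.0162.
The CYP2D6 pathway (67% of clearance) falls to 0.25× activity: 0.67 × 0.25 = 0.1675.
Non-CYP routes (15%) are unchanged.
Relative clearance = 0.0162 + 0.1675 + 0.15 = 0.3337.
Steady-state plasma level ∝ 1/CL: new value = 14.4 / 0.3337 = 43 μmol/L.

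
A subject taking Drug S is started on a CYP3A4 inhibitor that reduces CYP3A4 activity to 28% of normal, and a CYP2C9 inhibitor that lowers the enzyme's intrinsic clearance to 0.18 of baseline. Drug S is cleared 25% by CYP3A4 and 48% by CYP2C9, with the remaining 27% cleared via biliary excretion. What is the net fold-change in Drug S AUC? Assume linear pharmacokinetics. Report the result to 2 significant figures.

The CYP3A4 pathway (25% of clearance) drops to 0.28× activity: 0.25 × 0.28 = 0.07.
The CYP2C9 pathway (48% of clearance) is reduced to 0.18× activity: 0.48 × 0.18 = 0.0864.
Non-CYP routes (27%) are unchanged.
Relative clearance = 0.07 + 0.0864 + 0.27 = 0.4264.
Net AUC ratio = 1 / 0.4264 = 2.3.

2.3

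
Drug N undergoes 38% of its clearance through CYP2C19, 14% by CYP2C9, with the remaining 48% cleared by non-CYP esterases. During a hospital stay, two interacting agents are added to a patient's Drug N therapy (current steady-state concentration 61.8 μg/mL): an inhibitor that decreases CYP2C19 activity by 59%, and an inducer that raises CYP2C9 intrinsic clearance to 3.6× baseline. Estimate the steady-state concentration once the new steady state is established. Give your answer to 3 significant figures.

The CYP2C19 pathway (38% of clearance) falls to 0.41× activity: 0.38 × 0.41 = 0.1558.
The CYP2C9 pathway (14% of clearance) is boosted to 3.6× activity: 0.14 × 3.6 = 0.504.
The remaining 48% of clearance is unaffected.
CL_new/CL_old = 0.1558 + 0.504 + 0.48 = 1.1398.
New steady-state concentration = 61.8 / 1.1398 = 54.2 μg/mL (concentration scales inversely with clearance).

54.2 μg/mL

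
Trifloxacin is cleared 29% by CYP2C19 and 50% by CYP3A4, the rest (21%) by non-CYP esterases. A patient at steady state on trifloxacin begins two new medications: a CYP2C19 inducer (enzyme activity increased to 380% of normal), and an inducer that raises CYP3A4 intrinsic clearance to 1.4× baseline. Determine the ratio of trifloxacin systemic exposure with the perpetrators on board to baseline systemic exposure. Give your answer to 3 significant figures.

0.497

The CYP2C19 pathway (29% of clearance) increases to 3.8× activity: 0.29 × 3.8 = 1.102.
The CYP3A4 pathway (50% of clearance) increases to 1.4× activity: 0.5 × 1.4 = 0.7.
The remaining 21% of clearance is unaffected.
New clearance relative to baseline: 1.102 + 0.7 + 0.21 = 2.012.
Because systemic exposure varies inversely with clearance, the combined effect is 1 / 2.012 = 0.497.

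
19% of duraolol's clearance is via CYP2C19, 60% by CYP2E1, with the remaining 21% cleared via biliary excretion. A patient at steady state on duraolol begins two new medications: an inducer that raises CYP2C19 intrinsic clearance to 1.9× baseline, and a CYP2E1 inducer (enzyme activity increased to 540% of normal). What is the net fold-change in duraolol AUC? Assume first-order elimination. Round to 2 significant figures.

0.26

The CYP2C19 pathway (19% of clearance) rises to 1.9× activity: 0.19 × 1.9 = 0.361.
The CYP2E1 pathway (60% of clearance) increases to 5.4× activity: 0.6 × 5.4 = 3.24.
The remaining 21% of clearance is unaffected.
CL_new/CL_old = 0.361 + 3.24 + 0.21 = 3.811.
AUC ∝ 1/CL: fold-change = 1 / 3.811 = 0.26.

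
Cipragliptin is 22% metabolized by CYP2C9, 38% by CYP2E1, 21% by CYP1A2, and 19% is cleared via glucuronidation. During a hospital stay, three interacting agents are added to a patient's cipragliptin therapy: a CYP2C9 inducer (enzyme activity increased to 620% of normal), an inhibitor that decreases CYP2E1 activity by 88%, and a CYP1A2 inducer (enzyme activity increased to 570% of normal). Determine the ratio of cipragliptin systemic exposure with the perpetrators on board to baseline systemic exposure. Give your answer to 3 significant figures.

The CYP2C9 pathway (22% of clearance) increases to 6.2× activity: 0.22 × 6.2 = 1.364.
The CYP2E1 pathway (38% of clearance) falls to 0.12× activity: 0.38 × 0.12 = 0.0456.
The CYP1A2 pathway (21% of clearance) is boosted to 5.7× activity: 0.21 × 5.7 = 1.197.
Non-CYP routes (19%) are unchanged.
New clearance relative to baseline: 1.364 + 0.0456 + 1.197 + 0.19 = 2.7966.
Net systemic exposure ratio = 1 / 2.7966 = 0.358.

0.358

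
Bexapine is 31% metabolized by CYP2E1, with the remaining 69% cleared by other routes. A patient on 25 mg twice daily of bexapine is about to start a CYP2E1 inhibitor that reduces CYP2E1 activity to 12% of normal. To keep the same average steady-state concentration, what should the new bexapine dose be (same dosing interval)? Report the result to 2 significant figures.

18 mg

CYP2E1: 0.31 × 0.12 = 0.0372
Other: 0.69 (unchanged)
CL_new/CL_old = 0.0372 + 0.69 = 0.7272.
Css,avg = (dose rate)/CL, so holding Css fixed requires dose ∝ CL: 25 × 0.7272 = 18 mg.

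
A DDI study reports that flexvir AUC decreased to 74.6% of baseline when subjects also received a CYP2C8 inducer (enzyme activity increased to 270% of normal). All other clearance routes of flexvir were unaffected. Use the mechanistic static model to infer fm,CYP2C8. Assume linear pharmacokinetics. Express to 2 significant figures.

CL'/CL = 1 / 0.746 = 1.34
2.7·fm + (1 − fm) = 1.34
fm = (1.34 − 1) / (2.7 − 1) = 0.20

0.20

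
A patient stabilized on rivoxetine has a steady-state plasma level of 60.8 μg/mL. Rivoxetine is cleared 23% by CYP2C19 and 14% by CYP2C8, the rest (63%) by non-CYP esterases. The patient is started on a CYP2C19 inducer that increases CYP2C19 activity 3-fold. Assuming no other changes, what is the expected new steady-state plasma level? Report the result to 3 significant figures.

CYP2C19: 0.23 × 3 = 0.69
CYP2C8: 0.14 (unchanged)
Other: 0.63 (unchanged)
CL_new/CL_old = 0.69 + 0.14 + 0.63 = 1.46.
Steady-state plasma level ∝ 1/CL, so new value = 60.8 / 1.46 = 41.6 μg/mL.

41.6 μg/mL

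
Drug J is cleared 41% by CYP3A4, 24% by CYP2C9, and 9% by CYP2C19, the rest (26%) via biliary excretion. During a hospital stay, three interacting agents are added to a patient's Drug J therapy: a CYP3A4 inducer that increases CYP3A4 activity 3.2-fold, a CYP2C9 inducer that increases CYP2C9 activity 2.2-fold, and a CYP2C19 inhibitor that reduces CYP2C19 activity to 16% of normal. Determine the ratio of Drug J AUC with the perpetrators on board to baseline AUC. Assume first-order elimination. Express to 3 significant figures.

0.473

The CYP3A4 pathway (41% of clearance) increases to 3.2× activity: 0.41 × 3.2 = 1.312.
The CYP2C9 pathway (24% of clearance) rises to 2.2× activity: 0.24 × 2.2 = 0.528.
The CYP2C19 pathway (9% of clearance) drops to 0.16× activity: 0.09 × 0.16 = 0.0144.
The remaining 26% of clearance is unaffected.
CL_new/CL_old = 1.312 + 0.528 + 0.0144 + 0.26 = 2.1144.
Net AUC ratio = 1 / 2.1144 = 0.473.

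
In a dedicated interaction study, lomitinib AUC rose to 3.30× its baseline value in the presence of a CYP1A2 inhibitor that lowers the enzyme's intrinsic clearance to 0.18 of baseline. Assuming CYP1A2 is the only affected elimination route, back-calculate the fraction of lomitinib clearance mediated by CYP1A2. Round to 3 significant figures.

Let fm be the CYP1A2 fraction. New clearance relative to baseline = fm × 0.18 + (1 − fm).
AUC ratio = 1 / (new CL fraction), so new CL fraction = 1 / 3.30 = 0.303.
fm × 0.18 + 1 − fm = 0.303  ⇒  fm × (0.18 − 1) = −0.697  ⇒  fm = 0.850.

0.850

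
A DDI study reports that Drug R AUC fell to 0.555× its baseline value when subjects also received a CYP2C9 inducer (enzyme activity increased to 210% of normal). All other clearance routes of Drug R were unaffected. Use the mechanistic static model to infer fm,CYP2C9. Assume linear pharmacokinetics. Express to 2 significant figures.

Call the CYP2C9 fraction fm. After the interaction, CL_new/CL_old = fm × 2.1 + (1 − fm).
AUC ratio = 1 / (new CL fraction), so new CL fraction = 1 / 0.555 = 1.802.
fm × 2.1 + 1 − fm = 1.802  ⇒  fm × (2.1 − 1) = 0.8018  ⇒  fm = 0.73.

0.73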